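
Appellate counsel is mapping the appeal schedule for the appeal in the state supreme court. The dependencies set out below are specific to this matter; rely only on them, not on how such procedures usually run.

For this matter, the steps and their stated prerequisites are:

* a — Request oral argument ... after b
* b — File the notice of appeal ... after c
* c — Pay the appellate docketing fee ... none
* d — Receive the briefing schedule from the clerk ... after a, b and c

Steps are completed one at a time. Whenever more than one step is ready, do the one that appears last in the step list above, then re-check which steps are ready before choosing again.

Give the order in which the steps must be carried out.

Only c has no prerequisites, so it is first.
b needed c, now all done → b.
a needed b, now all done → a.
d is the only step now ready → d.

c, b, a, d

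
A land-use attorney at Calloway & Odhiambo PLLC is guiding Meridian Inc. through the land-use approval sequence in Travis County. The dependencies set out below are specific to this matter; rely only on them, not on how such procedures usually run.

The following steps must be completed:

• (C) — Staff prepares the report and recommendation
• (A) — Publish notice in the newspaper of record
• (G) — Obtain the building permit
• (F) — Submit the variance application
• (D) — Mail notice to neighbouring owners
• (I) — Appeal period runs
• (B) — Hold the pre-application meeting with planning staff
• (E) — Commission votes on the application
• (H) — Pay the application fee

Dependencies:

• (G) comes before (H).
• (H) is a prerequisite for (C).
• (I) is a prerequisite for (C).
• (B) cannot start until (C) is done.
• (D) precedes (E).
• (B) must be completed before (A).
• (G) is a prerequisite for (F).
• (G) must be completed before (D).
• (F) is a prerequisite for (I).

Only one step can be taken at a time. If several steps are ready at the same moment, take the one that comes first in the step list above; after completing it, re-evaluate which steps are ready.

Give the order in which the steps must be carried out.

(G), (F), (D), (I), (E), (H), (C), (B), (A)

Only (G) has no prerequisites, so it is first.
Now (F), (D) and (H) have their prerequisites met. (F) is listed earlier, so (F) next.
(D), (I) and (H) are all available; (D) is listed earlier → (D).
(E) now also ready, so the ready set is {(I), (E), (H)}; (I) is listed earlier → (I).
Now (E) and (H) have their prerequisites met. (E) is listed earlier, so (E) next.
(H) needed (G), now all done → (H).
(C) needed (I) and (H), now all done → (C).
(B) needed (C), now all done → (B).
(A) is the only step now ready → (A).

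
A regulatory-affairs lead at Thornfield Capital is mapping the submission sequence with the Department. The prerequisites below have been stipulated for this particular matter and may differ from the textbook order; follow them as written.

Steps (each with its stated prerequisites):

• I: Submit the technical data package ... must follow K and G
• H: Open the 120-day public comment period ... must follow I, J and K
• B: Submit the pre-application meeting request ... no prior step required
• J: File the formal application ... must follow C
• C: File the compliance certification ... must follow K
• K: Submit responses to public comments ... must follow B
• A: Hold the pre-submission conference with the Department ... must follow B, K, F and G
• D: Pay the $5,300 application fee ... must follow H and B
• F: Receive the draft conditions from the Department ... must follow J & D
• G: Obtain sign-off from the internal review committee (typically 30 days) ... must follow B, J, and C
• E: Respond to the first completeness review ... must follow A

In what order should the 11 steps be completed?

B, K, C, J, G, I, H, D, F, A, E

B is the only step with nothing outstanding, so it goes first.
K is the only step now ready → K.
Next only C has its prerequisites met → C.
J is the only step now ready → J.
Next only G has its prerequisites met → G.
I needed K and G, now all done → I.
H needed I, J and K, now all done → H.
D needed H and B, now all done → D.
F needed J and D, now all done → F.
That leaves A as the only ready step → A.
E is the only step now ready → E.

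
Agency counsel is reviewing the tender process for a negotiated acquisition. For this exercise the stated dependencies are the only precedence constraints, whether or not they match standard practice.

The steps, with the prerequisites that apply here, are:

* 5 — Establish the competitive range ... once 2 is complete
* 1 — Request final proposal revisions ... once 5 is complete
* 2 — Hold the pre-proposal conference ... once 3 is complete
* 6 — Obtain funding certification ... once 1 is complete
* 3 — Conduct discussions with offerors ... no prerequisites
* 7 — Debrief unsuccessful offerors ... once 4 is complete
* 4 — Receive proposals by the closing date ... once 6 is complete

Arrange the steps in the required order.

Only 3 has no prerequisites, so it is first.
2 needed 3, now all done → 2.
That leaves 5 as the only ready step → 5.
Next only 1 has its prerequisites met → 1.
6 needed 1, now all done → 6.
Next only 4 has its prerequisites met → 4.
That leaves 7 as the only ready step → 7.

3, 2, 5, 1, 6, 4, 7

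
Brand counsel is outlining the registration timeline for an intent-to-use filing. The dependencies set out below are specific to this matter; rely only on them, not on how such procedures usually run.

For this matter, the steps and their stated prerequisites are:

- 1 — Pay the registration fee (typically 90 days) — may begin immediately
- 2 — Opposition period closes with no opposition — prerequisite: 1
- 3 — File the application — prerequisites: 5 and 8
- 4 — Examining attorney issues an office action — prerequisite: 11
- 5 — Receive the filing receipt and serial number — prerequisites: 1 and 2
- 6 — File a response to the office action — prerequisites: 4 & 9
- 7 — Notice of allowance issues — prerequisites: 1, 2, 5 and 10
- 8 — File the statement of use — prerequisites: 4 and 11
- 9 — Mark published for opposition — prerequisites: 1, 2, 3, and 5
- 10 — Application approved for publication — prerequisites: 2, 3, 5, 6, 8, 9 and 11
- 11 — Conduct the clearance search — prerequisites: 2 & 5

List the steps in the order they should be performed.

Only 1 has no prerequisites, so it is first.
2 is the only step now ready → 2.
That leaves 5 as the only ready step → 5.
11 is the only step now ready → 11.
Next only 4 has its prerequisites met → 4.
Next only 8 has its prerequisites met → 8.
That leaves 3 as the only ready step → 3.
9 needed 1, 2, 3 and 5, now all done → 9.
6 is the only step now ready → 6.
That leaves 10 as the only ready step → 10.
7 needed 1, 2, 5 and 10, now all done → 7.

1 → 2 → 5 → 11 → 4 → 8 → 3 → 9 → 6 → 10 → 7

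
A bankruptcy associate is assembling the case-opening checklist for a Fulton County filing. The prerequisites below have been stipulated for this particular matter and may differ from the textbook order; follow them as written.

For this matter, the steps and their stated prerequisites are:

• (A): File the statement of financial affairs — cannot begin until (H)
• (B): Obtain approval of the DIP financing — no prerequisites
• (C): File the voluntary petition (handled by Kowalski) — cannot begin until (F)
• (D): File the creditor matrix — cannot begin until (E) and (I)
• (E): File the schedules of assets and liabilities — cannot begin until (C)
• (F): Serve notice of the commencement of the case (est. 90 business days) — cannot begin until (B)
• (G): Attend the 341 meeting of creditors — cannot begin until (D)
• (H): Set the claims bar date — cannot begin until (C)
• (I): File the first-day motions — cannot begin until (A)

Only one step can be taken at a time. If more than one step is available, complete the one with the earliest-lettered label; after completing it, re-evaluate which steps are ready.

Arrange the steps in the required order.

(B) is the only step with nothing outstanding, so it goes first.
(F) needed (B), now all done → (F).
(C) needed (F), now all done → (C).
(E) and (H) are both available; (E) has the earlier label → (E).
Next only (H) has its prerequisites met → (H).
(A) needed (H), now all done → (A).
Next only (I) has its prerequisites met → (I).
(D) is the only step now ready → (D).
(G) needed (D), now all done → (G).

(B) (F) (C) (E) (H) (A) (I) (D) (G)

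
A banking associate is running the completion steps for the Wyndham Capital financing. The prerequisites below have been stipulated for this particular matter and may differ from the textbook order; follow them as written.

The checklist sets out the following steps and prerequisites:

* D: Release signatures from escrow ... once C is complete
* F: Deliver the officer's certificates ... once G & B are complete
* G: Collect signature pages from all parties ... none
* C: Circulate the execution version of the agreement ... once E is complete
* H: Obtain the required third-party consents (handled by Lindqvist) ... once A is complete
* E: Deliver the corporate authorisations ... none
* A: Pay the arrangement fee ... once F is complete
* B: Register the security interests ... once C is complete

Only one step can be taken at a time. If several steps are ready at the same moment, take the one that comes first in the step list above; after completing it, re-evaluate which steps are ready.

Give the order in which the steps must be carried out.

Nothing is required for G and E. G is listed earlier → G first.
That leaves E as the only ready step → E.
Next only C has its prerequisites met → C.
Now D and B have their prerequisites met. D is listed earlier, so D next.
B needed C, now all done → B.
F is the only step now ready → F.
Next only A has its prerequisites met → A.
H needed A, now all done → H.

G, E, C, D, B, F, A, H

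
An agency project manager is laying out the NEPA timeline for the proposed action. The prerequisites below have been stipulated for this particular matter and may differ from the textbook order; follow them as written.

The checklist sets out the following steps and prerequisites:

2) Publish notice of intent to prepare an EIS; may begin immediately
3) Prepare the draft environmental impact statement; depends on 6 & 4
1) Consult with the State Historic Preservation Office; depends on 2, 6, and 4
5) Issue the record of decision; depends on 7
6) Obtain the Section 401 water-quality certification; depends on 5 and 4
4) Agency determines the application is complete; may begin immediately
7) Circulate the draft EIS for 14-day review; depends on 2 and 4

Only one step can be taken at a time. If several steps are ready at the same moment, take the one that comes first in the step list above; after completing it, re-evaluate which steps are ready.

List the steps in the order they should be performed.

2, 4, 7, 5, 6, 3, 1

2 and 4 have no prerequisites; 2 is listed earlier, so 2 is first.
4 is the only step now ready → 4.
7 needed 2 and 4, now all done → 7.
5 is the only step now ready → 5.
6 is the only step now ready → 6.
Now 3 and 1 have their prerequisites met. 3 is listed earlier, so 3 next.
1 needed 2, 6 and 4, now all done → 1.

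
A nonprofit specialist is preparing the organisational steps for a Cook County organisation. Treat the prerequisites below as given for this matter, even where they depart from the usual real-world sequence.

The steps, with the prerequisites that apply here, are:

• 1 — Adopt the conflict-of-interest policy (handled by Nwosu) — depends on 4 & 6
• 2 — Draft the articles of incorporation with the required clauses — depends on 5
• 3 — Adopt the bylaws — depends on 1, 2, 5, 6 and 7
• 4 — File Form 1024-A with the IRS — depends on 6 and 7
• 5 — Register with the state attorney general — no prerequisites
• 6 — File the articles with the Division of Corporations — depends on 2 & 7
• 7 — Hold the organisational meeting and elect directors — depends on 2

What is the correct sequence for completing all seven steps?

5 → 2 → 7 → 6 → 4 → 1 → 3

5 is the only step with nothing outstanding, so it goes first.
Next only 2 has its prerequisites met → 2.
7 needed 2, now all done → 7.
6 is the only step now ready → 6.
4 is the only step now ready → 4.
1 needed 4 and 6, now all done → 1.
That leaves 3 as the only ready step → 3.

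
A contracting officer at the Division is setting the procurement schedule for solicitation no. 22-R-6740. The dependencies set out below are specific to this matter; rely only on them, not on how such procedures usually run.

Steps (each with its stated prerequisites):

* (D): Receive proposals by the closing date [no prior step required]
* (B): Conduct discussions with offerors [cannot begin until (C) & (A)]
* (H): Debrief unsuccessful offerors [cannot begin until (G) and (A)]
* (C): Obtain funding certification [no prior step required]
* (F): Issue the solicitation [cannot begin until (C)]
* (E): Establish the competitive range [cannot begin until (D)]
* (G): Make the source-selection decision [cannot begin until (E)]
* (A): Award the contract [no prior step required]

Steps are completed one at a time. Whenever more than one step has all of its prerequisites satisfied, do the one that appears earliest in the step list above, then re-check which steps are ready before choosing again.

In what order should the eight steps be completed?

(D), (C) and (A) have no prerequisites; (D) is listed earlier, so (D) is first.
Ready: (C), (E) and (A). (C) is listed earlier → (C).
(F), (E) and (A) are all available; (F) is listed earlier → (F).
Ready: (E) and (A). (E) is listed earlier → (E).
Now (G) and (A) have their prerequisites met. (G) is listed earlier, so (G) next.
Next only (A) has its prerequisites met → (A).
Ready: (B) and (H). (B) is listed earlier → (B).
(H) needed (G) and (A), now all done → (H).

(D), (C), (F), (E), (G), (A), (B), (H)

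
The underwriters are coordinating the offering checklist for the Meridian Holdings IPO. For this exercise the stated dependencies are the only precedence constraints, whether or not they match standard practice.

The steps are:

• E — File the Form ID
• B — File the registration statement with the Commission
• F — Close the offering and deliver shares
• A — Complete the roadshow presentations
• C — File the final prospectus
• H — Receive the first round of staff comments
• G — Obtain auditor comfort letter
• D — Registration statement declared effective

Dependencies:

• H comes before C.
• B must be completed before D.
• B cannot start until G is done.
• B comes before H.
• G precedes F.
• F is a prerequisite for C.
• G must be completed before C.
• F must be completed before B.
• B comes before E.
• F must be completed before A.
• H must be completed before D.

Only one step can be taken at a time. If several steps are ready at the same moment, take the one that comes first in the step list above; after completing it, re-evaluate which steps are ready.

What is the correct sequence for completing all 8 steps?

G is the only step with nothing outstanding, so it goes first.
F needed G, now all done → F.
B and A are both available; B is listed earlier → B.
E and H now also ready, so the ready set is {E, A, H}; E is listed earlier → E.
Now A and H have their prerequisites met. A is listed earlier, so A next.
H needed B, now all done → H.
C and D are both available; C is listed earlier → C.
That leaves D as the only ready step → D.

G, F, B, E, A, H, C, D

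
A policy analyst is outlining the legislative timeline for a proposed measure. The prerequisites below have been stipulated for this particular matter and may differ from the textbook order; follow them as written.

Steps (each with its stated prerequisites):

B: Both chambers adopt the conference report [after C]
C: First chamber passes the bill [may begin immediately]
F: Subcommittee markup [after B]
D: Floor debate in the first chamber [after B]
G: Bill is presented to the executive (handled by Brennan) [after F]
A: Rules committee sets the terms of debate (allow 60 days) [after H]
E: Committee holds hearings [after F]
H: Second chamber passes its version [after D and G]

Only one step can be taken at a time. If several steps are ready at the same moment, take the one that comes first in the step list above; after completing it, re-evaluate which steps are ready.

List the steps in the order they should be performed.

C, B, F, D, G, E, H, A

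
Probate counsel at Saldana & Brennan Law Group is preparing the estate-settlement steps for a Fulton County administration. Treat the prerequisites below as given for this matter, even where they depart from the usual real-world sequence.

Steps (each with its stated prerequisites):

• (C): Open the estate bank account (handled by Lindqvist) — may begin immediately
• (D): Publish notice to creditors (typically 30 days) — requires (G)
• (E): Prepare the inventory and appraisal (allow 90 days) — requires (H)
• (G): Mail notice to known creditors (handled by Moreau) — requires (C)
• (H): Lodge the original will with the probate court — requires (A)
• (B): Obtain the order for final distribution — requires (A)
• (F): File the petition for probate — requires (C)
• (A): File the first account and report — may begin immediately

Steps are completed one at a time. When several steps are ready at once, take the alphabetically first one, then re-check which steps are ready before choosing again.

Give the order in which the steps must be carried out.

(A) and (C) have no prerequisites; (A) has the earlier label, so (A) is first.
Now (B), (C) and (H) have their prerequisites met. (B) has the earlier label, so (B) next.
(C) and (H) are both available; (C) has the earlier label → (C).
(F) and (G) now also ready, so the ready set is {(F), (G), (H)}; (F) has the earlier label → (F).
Now (G) and (H) have their prerequisites met. (G) has the earlier label, so (G) next.
Now (D) and (H) have their prerequisites met. (D) has the earlier label, so (D) next.
(H) needed (A), now all done → (H).
(E) needed (H), now all done → (E).

(A) → (B) → (C) → (F) → (G) → (D) → (H) → (E)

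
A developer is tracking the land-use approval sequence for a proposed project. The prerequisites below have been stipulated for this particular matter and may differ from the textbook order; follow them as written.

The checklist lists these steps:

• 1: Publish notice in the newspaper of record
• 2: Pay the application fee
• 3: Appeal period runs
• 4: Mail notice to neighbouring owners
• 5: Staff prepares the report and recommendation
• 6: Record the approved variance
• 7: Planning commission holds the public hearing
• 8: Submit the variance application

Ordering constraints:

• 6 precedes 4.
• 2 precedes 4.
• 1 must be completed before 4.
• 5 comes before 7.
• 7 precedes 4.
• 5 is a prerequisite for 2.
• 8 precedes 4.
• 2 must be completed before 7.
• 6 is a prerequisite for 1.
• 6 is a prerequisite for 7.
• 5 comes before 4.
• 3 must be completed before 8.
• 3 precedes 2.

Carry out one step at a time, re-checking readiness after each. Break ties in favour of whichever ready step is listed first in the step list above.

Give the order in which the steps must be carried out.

Nothing is required for 3, 5 and 6. 3 is listed earlier → 3 first.
5, 6 and 8 are all available; 5 is listed earlier → 5.
2 now also ready, so the ready set is {2, 6, 8}; 2 is listed earlier → 2.
6 and 8 are both available; 6 is listed earlier → 6.
1 and 7 now also ready, so the ready set is {1, 7, 8}; 1 is listed earlier → 1.
Ready: 7 and 8. 7 is listed earlier → 7.
That leaves 8 as the only ready step → 8.
Next only 4 has its prerequisites met → 4.

3 5 2 6 1 7 8 4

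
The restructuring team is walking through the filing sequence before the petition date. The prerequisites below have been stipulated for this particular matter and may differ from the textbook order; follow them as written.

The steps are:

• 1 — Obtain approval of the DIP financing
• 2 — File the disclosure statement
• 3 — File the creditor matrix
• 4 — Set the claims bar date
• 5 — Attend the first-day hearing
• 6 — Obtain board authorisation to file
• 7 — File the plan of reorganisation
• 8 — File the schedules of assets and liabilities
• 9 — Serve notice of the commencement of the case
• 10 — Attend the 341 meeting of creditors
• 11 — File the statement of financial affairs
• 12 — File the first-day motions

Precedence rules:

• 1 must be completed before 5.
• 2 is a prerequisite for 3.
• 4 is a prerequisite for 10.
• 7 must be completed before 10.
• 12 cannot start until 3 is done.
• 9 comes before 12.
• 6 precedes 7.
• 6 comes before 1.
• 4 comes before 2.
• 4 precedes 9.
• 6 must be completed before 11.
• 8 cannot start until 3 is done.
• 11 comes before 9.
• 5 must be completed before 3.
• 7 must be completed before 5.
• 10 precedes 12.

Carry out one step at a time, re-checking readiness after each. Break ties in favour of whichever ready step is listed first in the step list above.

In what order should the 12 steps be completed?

4 → 2 → 6 → 1 → 7 → 5 → 3 → 8 → 10 → 11 → 9 → 12

4 and 6 have no prerequisites; 4 is listed earlier, so 4 is first.
2 now also ready, so the ready set is {2, 6}; 2 is listed earlier → 2.
That leaves 6 as the only ready step → 6.
Ready: 1, 7 and 11. 1 is listed earlier → 1.
Now 7 and 11 have their prerequisites met. 7 is listed earlier, so 7 next.
5 and 10 now also ready, so the ready set is {5, 10, 11}; 5 is listed earlier → 5.
Ready: 3, 10 and 11. 3 is listed earlier → 3.
Ready: 8, 10 and 11. 8 is listed earlier → 8.
10 and 11 are both available; 10 is listed earlier → 10.
11 needed 6, now all done → 11.
9 needed 4 and 11, now all done → 9.
12 needed 3, 9 and 10, now all done → 12.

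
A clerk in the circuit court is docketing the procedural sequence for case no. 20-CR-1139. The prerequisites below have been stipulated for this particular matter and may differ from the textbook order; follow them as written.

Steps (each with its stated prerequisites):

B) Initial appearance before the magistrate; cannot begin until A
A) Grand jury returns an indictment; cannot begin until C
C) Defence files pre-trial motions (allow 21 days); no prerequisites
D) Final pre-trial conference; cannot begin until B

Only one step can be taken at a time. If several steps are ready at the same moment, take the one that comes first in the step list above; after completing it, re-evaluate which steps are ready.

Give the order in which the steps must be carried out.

C has no prerequisites → C first.
A needed C, now all done → A.
B is the only step now ready → B.
D is the only step now ready → D.

C, A, B, D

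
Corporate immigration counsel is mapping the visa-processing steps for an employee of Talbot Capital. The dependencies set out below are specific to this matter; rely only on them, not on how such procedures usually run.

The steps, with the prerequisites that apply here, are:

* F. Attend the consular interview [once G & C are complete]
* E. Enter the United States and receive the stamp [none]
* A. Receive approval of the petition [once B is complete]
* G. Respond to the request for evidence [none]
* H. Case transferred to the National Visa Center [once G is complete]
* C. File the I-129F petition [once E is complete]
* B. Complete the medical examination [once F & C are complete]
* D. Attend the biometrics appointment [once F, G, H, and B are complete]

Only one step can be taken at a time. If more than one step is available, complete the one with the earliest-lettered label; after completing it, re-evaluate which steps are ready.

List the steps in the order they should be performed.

E and G have no prerequisites; E has the earlier label, so E is first.
Ready: C and G. C has the earlier label → C.
Next only G has its prerequisites met → G.
F and H are both available; F has the earlier label → F.
B and H are both available; B has the earlier label → B.
A now also ready, so the ready set is {A, H}; A has the earlier label → A.
H needed G, now all done → H.
Next only D has its prerequisites met → D.

E, C, G, F, B, A, H, D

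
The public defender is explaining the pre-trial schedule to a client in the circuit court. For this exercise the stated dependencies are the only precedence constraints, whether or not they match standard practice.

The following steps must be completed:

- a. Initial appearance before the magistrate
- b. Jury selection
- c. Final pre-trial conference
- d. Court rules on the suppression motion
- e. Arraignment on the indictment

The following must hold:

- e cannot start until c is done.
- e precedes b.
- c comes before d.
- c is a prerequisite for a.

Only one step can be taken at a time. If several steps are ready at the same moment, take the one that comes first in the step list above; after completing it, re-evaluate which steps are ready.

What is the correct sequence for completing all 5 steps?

c, a, d, e, b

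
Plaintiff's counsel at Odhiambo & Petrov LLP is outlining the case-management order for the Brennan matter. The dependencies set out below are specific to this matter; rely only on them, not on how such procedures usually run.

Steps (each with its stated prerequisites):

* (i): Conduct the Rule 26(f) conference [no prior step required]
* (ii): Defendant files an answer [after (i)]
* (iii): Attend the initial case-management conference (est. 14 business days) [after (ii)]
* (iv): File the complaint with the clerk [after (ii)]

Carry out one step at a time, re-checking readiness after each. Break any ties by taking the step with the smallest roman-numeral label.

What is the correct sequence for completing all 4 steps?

(i), (ii), (iii), (iv)

Only (i) has no prerequisites, so it is first.
(ii) needed (i), now all done → (ii).
Now (iii) and (iv) have their prerequisites met. (iii) has the earlier label, so (iii) next.
Next only (iv) has its prerequisites met → (iv).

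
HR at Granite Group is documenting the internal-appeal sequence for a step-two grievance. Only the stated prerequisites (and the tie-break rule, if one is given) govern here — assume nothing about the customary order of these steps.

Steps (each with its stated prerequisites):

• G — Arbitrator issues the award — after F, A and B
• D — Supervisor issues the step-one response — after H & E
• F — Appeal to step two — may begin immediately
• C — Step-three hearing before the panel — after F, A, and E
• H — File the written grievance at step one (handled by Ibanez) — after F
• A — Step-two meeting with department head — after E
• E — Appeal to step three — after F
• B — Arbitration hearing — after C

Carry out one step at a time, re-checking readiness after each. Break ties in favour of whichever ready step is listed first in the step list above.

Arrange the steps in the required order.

F has no prerequisites → F first.
H and E are both available; H is listed earlier → H.
E needed F, now all done → E.
D and A are both available; D is listed earlier → D.
A needed E, now all done → A.
C is the only step now ready → C.
That leaves B as the only ready step → B.
Next only G has its prerequisites met → G.

F, H, E, D, A, C, B, G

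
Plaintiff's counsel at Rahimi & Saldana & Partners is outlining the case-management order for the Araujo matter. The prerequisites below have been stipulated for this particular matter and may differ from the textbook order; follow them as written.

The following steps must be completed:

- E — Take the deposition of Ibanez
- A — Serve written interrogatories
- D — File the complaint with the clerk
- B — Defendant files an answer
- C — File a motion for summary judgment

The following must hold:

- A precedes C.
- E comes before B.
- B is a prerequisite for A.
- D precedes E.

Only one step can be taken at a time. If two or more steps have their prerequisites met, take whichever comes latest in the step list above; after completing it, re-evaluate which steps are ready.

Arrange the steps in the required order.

D has no prerequisites → D first.
That leaves E as the only ready step → E.
B is the only step now ready → B.
A is the only step now ready → A.
C is the only step now ready → C.

D, E, B, A, C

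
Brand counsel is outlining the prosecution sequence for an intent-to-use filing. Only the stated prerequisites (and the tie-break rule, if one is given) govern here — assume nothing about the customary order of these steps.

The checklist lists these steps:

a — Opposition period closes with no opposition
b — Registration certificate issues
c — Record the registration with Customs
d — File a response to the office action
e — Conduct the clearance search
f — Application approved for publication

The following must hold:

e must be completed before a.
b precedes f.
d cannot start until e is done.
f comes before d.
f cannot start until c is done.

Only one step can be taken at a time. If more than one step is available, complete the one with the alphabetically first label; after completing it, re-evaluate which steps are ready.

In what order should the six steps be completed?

b c e a f d

Nothing is required for b, c and e. b has the earlier label → b first.
c and e are both available; c has the earlier label → c.
Ready: e and f. e has the earlier label → e.
a and f are both available; a has the earlier label → a.
Next only f has its prerequisites met → f.
That leaves d as the only ready step → d.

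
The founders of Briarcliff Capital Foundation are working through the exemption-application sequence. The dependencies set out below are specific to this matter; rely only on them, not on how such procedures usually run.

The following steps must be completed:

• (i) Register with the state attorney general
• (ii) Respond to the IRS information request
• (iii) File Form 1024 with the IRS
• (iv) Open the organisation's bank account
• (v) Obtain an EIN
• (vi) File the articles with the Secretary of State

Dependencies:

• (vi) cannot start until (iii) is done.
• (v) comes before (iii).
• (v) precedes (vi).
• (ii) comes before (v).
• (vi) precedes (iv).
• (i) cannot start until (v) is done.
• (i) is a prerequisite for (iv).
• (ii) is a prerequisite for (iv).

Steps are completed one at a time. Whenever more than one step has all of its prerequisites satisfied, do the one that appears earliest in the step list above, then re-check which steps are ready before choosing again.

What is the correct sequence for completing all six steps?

(ii) (v) (i) (iii) (vi) (iv)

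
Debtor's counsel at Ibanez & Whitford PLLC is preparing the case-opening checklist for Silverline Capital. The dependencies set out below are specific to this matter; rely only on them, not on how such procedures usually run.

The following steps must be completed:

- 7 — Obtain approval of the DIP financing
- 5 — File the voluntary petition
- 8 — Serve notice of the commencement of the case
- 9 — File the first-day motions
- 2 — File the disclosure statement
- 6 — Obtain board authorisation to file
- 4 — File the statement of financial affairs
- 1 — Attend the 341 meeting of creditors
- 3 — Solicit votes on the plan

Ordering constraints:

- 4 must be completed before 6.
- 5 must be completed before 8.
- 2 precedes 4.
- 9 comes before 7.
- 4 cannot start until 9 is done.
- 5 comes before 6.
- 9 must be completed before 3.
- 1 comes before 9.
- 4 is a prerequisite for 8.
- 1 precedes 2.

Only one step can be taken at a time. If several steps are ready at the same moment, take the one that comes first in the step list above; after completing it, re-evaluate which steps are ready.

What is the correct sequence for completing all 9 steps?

5, 1, 9, 7, 2, 4, 8, 6, 3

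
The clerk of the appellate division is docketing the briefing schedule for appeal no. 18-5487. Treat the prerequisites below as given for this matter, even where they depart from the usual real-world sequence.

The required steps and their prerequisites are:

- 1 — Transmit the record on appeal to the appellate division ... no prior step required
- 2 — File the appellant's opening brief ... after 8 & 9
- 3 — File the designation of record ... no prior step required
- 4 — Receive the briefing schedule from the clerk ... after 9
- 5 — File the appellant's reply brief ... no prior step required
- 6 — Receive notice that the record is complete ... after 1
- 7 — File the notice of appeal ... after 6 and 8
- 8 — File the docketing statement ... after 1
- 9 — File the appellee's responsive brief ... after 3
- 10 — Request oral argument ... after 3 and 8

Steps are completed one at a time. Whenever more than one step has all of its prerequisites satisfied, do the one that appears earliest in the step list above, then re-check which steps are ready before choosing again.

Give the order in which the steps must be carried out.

Nothing is required for 1, 3 and 5. 1 is listed earlier → 1 first.
6 and 8 now also ready, so the ready set is {3, 5, 6, 8}; 3 is listed earlier → 3.
Ready: 5, 6, 8 and 9. 5 is listed earlier → 5.
Now 6, 8 and 9 have their prerequisites met. 6 is listed earlier, so 6 next.
Ready: 8 and 9. 8 is listed earlier → 8.
7 and 10 now also ready, so the ready set is {7, 9, 10}; 7 is listed earlier → 7.
Now 9 and 10 have their prerequisites met. 9 is listed earlier, so 9 next.
2 and 4 now also ready, so the ready set is {2, 4, 10}; 2 is listed earlier → 2.
Now 4 and 10 have their prerequisites met. 4 is listed earlier, so 4 next.
10 needed 3 and 8, now all done → 10.

1 3 5 6 8 7 9 2 4 10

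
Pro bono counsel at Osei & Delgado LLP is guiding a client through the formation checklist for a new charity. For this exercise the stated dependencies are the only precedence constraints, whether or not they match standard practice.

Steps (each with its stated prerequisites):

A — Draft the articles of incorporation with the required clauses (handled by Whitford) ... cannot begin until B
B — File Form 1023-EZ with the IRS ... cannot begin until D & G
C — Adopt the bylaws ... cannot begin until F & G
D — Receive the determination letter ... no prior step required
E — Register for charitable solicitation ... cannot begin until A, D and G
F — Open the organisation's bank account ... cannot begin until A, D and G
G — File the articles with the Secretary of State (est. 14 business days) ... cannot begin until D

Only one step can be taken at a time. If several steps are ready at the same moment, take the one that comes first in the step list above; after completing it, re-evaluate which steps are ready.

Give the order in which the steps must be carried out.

D → G → B → A → E → F → C

D is the only step with nothing outstanding, so it goes first.
Next only G has its prerequisites met → G.
B needed D and G, now all done → B.
Next only A has its prerequisites met → A.
Now E and F have their prerequisites met. E is listed earlier, so E next.
Next only F has its prerequisites met → F.
C needed F and G, now all done → C.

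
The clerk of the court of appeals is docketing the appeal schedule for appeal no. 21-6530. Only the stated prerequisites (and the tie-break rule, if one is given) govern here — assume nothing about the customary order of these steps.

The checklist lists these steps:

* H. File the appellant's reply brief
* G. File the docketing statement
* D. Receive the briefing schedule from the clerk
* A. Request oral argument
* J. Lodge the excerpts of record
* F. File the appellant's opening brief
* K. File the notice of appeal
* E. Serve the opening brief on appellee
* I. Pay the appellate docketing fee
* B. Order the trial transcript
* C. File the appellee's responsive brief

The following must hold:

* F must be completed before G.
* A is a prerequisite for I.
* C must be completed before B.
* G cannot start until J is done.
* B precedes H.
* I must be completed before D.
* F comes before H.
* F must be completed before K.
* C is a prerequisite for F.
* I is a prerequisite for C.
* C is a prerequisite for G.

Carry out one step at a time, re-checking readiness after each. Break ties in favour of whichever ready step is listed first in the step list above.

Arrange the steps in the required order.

A, J, E, I, D, C, F, G, K, B, H

A, J and E have no prerequisites; A is listed earlier, so A is first.
I now also ready, so the ready set is {J, E, I}; J is listed earlier → J.
Now E and I have their prerequisites met. E is listed earlier, so E next.
I needed A, now all done → I.
Ready: D and C. D is listed earlier → D.
Next only C has its prerequisites met → C.
Now F and B have their prerequisites met. F is listed earlier, so F next.
G and K now also ready, so the ready set is {G, K, B}; G is listed earlier → G.
K and B are both available; K is listed earlier → K.
B needed C, now all done → B.
That leaves H as the only ready step → H.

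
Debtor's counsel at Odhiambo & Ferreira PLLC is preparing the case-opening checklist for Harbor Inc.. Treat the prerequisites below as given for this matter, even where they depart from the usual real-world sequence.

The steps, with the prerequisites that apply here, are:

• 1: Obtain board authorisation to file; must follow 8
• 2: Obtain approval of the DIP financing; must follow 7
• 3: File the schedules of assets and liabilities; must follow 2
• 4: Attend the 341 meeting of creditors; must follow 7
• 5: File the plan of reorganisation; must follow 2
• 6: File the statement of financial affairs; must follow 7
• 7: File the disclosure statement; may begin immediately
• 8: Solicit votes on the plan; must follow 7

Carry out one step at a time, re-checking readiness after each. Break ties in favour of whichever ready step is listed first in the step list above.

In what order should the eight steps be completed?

7 is the only step with nothing outstanding, so it goes first.
Now 2, 4, 6 and 8 have their prerequisites met. 2 is listed earlier, so 2 next.
3, 4, 5, 6 and 8 are all available; 3 is listed earlier → 3.
4, 5, 6 and 8 are all available; 4 is listed earlier → 4.
Ready: 5, 6 and 8. 5 is listed earlier → 5.
Now 6 and 8 have their prerequisites met. 6 is listed earlier, so 6 next.
8 needed 7, now all done → 8.
1 needed 8, now all done → 1.

7 2 3 4 5 6 8 1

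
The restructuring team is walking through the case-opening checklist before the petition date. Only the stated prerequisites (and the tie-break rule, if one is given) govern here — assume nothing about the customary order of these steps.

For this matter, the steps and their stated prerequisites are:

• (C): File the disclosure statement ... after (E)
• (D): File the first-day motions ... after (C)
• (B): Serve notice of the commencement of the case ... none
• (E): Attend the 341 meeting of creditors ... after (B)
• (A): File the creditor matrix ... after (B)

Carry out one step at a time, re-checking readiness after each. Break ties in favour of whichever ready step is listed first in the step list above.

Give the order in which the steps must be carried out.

(B) is the only step with nothing outstanding, so it goes first.
Ready: (E) and (A). (E) is listed earlier → (E).
(C) and (A) are both available; (C) is listed earlier → (C).
(D) now also ready, so the ready set is {(D), (A)}; (D) is listed earlier → (D).
(A) is the only step now ready → (A).

(B) (E) (C) (D) (A)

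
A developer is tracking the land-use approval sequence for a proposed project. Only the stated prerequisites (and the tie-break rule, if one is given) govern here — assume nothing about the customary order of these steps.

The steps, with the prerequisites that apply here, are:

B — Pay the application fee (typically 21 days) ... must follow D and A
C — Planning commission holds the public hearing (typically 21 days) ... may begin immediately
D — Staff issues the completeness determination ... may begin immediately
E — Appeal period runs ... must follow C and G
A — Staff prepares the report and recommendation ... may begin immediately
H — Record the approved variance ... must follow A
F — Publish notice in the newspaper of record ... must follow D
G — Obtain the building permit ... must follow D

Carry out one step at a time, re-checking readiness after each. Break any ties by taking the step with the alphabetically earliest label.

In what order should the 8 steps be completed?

Nothing is required for A, C and D. A has the earlier label → A first.
Now C, D and H have their prerequisites met. C has the earlier label, so C next.
D and H are both available; D has the earlier label → D.
B, F and G now also ready, so the ready set is {B, F, G, H}; B has the earlier label → B.
Ready: F, G and H. F has the earlier label → F.
Now G and H have their prerequisites met. G has the earlier label, so G next.
Now E and H have their prerequisites met. E has the earlier label, so E next.
H needed A, now all done → H.

A, C, D, B, F, G, E, H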